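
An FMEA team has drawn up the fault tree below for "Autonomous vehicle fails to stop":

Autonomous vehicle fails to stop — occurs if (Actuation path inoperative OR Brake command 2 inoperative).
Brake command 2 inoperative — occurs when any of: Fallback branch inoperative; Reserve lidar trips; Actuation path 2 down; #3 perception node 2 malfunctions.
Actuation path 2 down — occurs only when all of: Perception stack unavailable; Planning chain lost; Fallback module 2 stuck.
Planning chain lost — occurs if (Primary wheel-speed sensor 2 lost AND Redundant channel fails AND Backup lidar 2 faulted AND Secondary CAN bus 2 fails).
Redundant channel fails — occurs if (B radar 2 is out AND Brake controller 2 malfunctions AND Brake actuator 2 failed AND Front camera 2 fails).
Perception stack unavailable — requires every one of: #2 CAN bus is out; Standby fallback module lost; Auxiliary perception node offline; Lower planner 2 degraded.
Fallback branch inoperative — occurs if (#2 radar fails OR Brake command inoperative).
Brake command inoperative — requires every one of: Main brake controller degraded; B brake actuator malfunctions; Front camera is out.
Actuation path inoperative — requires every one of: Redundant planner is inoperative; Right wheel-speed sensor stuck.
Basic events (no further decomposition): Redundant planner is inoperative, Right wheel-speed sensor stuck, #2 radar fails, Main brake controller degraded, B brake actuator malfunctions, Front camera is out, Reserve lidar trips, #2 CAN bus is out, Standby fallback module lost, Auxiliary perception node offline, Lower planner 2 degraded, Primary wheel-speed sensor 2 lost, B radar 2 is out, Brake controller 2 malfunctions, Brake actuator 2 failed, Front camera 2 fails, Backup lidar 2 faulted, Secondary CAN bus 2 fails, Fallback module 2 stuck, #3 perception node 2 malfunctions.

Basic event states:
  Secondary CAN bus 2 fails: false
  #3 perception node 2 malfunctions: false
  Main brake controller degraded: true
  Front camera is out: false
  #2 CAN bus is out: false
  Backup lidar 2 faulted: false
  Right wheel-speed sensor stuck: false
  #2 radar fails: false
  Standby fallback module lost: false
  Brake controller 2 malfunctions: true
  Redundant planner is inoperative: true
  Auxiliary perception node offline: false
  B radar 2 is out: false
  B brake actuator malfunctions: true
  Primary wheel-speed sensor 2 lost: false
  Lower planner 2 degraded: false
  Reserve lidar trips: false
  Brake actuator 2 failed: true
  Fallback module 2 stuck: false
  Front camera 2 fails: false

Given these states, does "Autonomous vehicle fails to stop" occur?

Actuation path inoperative [AND]: Redundant planner is inoperative=occurs, Right wheel-speed sensor stuck=not → not all inputs occur → does not occur.
Brake command inoperative [AND]: Main brake controller degraded=occurs, B brake actuator malfunctions=occurs, Front camera is out=not → not all inputs occur → does not occur.
Fallback branch inoperative [OR]: #2 radar fails=not, Brake command inoperative=not → no input occurs → does not occur.
Perception stack unavailable [AND]: #2 CAN bus is out=not, Standby fallback module lost=not, Auxiliary perception node offline=not, Lower planner 2 degraded=not → not all inputs occur → does not occur.
Redundant channel fails [AND]: B radar 2 is out=not, Brake controller 2 malfunctions=occurs, Brake actuator 2 failed=occurs, Front camera 2 fails=not → not all inputs occur → does not occur.
Planning chain lost [AND]: Primary wheel-speed sensor 2 lost=not, Redundant channel fails=not, Backup lidar 2 faulted=not, Secondary CAN bus 2 fails=not → not all inputs occur → does not occur.
Actuation path 2 down [AND]: Perception stack unavailable=not, Planning chain lost=not, Fallback module 2 stuck=not → not all inputs occur → does not occur.
Brake command 2 inoperative [OR]: Fallback branch inoperative=not, Reserve lidar trips=not, Actuation path 2 down=not, #3 perception node 2 malfunctions=not → no input occurs → does not occur.
Autonomous vehicle fails to stop [OR]: Actuation path inoperative=not, Brake command 2 inoperative=not → no input occurs → does not occur.

No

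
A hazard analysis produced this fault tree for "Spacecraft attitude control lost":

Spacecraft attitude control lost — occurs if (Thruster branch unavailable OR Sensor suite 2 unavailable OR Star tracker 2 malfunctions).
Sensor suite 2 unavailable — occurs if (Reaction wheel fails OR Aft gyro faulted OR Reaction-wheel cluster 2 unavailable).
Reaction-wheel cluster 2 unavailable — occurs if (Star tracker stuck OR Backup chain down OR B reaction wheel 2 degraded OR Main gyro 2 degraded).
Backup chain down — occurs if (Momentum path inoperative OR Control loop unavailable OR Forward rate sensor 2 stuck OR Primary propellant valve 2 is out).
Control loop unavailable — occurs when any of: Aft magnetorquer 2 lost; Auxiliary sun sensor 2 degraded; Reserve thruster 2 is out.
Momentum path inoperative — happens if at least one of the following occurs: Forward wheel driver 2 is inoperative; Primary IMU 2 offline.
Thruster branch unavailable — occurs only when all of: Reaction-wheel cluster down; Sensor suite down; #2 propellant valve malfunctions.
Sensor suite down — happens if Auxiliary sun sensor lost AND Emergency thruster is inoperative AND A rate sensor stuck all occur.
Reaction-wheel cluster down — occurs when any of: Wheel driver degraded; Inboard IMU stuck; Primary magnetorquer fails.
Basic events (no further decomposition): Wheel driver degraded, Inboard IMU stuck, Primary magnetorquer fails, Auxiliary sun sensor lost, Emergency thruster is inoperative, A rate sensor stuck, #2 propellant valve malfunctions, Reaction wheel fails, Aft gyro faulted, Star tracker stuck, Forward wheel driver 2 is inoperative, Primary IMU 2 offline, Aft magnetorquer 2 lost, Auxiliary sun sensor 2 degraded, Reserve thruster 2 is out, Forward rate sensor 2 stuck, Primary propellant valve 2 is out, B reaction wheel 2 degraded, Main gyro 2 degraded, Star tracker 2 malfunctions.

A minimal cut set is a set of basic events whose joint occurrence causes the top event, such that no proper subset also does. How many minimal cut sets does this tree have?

Reaction-wheel cluster down [OR]: union of children's cut sets → 3 cut set(s).
Sensor suite down [AND]: one cut set from each child combined → 1 × 1 × 1 = 1 cut set(s).
Thruster branch unavailable [AND]: one cut set from each child combined → 3 × 1 × 1 = 3 cut set(s).
Momentum path inoperative [OR]: union of children's cut sets → 2 cut set(s).
Control loop unavailable [OR]: union of children's cut sets → 3 cut set(s).
Backup chain down [OR]: union of children's cut sets → 7 cut set(s).
Reaction-wheel cluster 2 unavailable [OR]: union of children's cut sets → 10 cut set(s).
Sensor suite 2 unavailable [OR]: union of children's cut sets → 12 cut set(s).
Spacecraft attitude control lost [OR]: union of children's cut sets → 16 cut set(s).

16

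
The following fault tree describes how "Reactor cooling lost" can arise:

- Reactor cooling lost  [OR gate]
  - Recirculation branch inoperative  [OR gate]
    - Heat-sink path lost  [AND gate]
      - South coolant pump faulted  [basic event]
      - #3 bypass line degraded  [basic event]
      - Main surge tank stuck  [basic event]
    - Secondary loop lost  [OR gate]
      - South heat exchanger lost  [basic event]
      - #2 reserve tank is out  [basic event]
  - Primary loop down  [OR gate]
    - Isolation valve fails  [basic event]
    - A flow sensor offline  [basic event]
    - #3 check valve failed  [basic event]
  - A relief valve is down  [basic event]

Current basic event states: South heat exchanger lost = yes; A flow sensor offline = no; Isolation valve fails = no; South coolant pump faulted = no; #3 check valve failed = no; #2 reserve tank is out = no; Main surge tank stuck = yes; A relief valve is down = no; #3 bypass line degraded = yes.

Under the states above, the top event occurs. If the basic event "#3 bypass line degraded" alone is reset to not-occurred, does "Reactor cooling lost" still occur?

Yes

Counterfactual: set "#3 bypass line degraded" to not occurred.
Heat-sink path lost [AND]: South coolant pump faulted=not, #3 bypass line degraded=not, Main surge tank stuck=occurs → not all inputs occur → does not occur.
Secondary loop lost [OR]: South heat exchanger lost=occurs, #2 reserve tank is out=not → at least one input occurs → occurs.
Recirculation branch inoperative [OR]: Heat-sink path lost=not, Secondary loop lost=occurs → at least one input occurs → occurs.
Primary loop down [OR]: Isolation valve fails=not, A flow sensor offline=not, #3 check valve failed=not → no input occurs → does not occur.
Reactor cooling lost [OR]: Recirculation branch inoperative=occurs, Primary loop down=not, A relief valve is down=not → at least one input occurs → occurs.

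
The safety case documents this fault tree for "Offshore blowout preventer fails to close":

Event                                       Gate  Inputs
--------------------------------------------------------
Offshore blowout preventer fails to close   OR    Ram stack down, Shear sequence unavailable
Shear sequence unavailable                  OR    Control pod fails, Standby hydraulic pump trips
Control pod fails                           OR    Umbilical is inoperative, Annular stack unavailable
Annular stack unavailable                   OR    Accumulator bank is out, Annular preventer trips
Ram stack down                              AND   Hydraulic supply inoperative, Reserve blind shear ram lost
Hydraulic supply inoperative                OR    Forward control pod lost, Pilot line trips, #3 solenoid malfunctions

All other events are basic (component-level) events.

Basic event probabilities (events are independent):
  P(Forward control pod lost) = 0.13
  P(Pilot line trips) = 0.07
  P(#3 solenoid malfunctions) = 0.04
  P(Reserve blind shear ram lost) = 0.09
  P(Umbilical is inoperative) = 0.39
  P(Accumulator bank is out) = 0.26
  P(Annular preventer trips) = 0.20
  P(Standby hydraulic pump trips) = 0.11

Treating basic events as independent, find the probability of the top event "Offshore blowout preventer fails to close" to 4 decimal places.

P(Hydraulic supply inoperative) [OR] = 1 − (1−0.13) × (1−0.07) × (1−0.04) = 0.223264
P(Ram stack down) [AND] = 0.223264 × 0.09 = 0.020094
P(Annular stack unavailable) [OR] = 1 − (1−0.26) × (1−0.20) = 0.408000
P(Control pod fails) [OR] = 1 − (1−0.39) × (1−0.408000) = 0.638880
P(Shear sequence unavailable) [OR] = 1 − (1−0.638880) × (1−0.11) = 0.678603
P(Offshore blowout preventer fails to close) [OR] = 1 − (1−0.020094) × (1−0.678603) = 0.685061
Rounded to 4 decimal places: P(Offshore blowout preventer fails to close) ≈ 0.6851.

0.6851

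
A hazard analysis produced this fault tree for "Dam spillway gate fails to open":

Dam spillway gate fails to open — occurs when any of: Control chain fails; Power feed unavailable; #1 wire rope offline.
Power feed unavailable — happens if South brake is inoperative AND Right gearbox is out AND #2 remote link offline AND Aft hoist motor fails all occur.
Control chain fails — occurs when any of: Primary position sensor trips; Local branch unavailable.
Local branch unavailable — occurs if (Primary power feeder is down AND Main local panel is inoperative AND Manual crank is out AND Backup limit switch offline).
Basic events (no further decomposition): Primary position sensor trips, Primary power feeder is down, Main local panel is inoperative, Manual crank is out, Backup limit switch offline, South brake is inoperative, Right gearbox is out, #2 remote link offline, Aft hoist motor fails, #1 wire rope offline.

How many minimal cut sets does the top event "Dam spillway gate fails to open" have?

Local branch unavailable [AND]: one cut set from each child combined → 1 × 1 × 1 × 1 = 1 cut set(s).
Control chain fails [OR]: union of children's cut sets → 2 cut set(s).
Power feed unavailable [AND]: one cut set from each child combined → 1 × 1 × 1 × 1 = 1 cut set(s).
Dam spillway gate fails to open [OR]: union of children's cut sets → 4 cut set(s).
Minimal cut sets: {Primary position sensor trips}; {Backup limit switch offline, Main local panel is inoperative, Manual crank is out, Primary power feeder is down}; {#2 remote link offline, Aft hoist motor fails, Right gearbox is out, South brake is inoperative}; {#1 wire rope offline}.

4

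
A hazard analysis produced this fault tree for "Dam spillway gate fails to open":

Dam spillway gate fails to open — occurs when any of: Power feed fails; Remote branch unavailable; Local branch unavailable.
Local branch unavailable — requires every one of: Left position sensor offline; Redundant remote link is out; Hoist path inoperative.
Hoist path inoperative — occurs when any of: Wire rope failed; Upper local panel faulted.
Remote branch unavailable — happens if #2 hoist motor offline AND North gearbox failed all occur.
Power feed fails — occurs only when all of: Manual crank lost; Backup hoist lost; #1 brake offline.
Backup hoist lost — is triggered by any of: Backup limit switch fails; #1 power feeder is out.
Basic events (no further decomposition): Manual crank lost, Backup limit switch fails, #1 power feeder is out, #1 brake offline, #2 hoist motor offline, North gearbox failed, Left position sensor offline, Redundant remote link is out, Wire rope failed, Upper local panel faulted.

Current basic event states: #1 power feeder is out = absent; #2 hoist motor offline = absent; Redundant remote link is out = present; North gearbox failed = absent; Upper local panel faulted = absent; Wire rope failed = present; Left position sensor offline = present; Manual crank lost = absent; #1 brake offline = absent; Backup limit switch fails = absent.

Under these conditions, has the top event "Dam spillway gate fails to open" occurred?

Backup hoist lost [OR]: Backup limit switch fails=not, #1 power feeder is out=not → no input occurs → does not occur.
Power feed fails [AND]: Manual crank lost=not, Backup hoist lost=not, #1 brake offline=not → not all inputs occur → does not occur.
Remote branch unavailable [AND]: #2 hoist motor offline=not, North gearbox failed=not → not all inputs occur → does not occur.
Hoist path inoperative [OR]: Wire rope failed=occurs, Upper local panel faulted=not → at least one input occurs → occurs.
Local branch unavailable [AND]: Left position sensor offline=occurs, Redundant remote link is out=occurs, Hoist path inoperative=occurs → all inputs occur → occurs.
Dam spillway gate fails to open [OR]: Power feed fails=not, Remote branch unavailable=not, Local branch unavailable=occurs → at least one input occurs → occurs.

Yes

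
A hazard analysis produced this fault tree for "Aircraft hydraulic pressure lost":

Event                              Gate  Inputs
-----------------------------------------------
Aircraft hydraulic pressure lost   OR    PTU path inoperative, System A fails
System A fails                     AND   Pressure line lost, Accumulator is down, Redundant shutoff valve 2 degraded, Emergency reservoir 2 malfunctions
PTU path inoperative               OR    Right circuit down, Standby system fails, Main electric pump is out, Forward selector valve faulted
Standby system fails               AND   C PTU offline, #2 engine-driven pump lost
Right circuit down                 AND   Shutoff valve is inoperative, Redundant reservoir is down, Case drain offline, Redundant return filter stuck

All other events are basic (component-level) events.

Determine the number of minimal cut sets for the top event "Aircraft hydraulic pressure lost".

Right circuit down [AND]: one cut set from each child combined → 1 × 1 × 1 × 1 = 1 cut set(s).
Standby system fails [AND]: one cut set from each child combined → 1 × 1 = 1 cut set(s).
PTU path inoperative [OR]: union of children's cut sets → 4 cut set(s).
System A fails [AND]: one cut set from each child combined → 1 × 1 × 1 × 1 = 1 cut set(s).
Aircraft hydraulic pressure lost [OR]: union of children's cut sets → 5 cut set(s).
Minimal cut sets: {Case drain offline, Redundant reservoir is down, Redundant return filter stuck, Shutoff valve is inoperative}; {#2 engine-driven pump lost, C PTU offline}; {Main electric pump is out}; {Forward selector valve faulted}; {Accumulator is down, Emergency reservoir 2 malfunctions, Pressure line lost, Redundant shutoff valve 2 degraded}.

5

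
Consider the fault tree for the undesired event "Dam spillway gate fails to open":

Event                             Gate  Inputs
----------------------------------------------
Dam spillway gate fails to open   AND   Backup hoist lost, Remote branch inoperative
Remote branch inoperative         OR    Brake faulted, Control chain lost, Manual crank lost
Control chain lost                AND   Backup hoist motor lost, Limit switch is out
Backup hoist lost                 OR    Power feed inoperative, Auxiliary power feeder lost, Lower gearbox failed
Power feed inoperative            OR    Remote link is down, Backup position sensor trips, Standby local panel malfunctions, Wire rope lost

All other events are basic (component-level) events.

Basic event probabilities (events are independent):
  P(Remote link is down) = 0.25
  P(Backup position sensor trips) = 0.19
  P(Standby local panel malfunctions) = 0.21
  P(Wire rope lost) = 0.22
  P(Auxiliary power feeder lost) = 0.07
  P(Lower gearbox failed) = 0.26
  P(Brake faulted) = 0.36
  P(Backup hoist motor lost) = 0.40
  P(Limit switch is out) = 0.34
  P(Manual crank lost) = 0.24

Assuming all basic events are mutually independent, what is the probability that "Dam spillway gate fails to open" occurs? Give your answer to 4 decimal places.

0.4304

P(Power feed inoperative) [OR] = 1 − (1−0.25) × (1−0.19) × (1−0.21) × (1−0.22) = 0.625659
P(Backup hoist lost) [OR] = 1 − (1−0.625659) × (1−0.07) × (1−0.26) = 0.742379
P(Control chain lost) [AND] = 0.40 × 0.34 = 0.136000
P(Remote branch inoperative) [OR] = 1 − (1−0.36) × (1−0.136000) × (1−0.24) = 0.579750
P(Dam spillway gate fails to open) [AND] = 0.742379 × 0.579750 = 0.430394
Rounded to 4 decimal places: P(Dam spillway gate fails to open) ≈ 0.4304.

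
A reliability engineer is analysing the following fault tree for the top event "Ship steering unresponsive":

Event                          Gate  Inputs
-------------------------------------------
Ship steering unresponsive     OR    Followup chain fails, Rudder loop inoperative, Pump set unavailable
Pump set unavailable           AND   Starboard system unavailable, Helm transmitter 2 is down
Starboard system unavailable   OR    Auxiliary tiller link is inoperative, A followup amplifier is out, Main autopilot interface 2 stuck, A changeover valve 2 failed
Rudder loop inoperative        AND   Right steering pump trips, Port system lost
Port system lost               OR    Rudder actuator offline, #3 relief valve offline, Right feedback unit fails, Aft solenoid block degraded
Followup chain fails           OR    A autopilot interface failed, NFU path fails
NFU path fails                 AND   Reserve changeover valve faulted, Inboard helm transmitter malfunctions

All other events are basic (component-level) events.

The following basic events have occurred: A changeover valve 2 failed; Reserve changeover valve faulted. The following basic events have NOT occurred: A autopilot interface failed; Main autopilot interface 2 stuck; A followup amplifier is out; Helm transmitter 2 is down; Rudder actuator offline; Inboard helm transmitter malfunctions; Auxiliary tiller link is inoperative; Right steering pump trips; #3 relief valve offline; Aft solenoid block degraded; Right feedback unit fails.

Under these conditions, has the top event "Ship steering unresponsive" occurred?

No

NFU path fails [AND]: Reserve changeover valve faulted=occurs, Inboard helm transmitter malfunctions=not → not all inputs occur → does not occur.
Followup chain fails [OR]: A autopilot interface failed=not, NFU path fails=not → no input occurs → does not occur.
Port system lost [OR]: Rudder actuator offline=not, #3 relief valve offline=not, Right feedback unit fails=not, Aft solenoid block degraded=not → no input occurs → does not occur.
Rudder loop inoperative [AND]: Right steering pump trips=not, Port system lost=not → not all inputs occur → does not occur.
Starboard system unavailable [OR]: Auxiliary tiller link is inoperative=not, A followup amplifier is out=not, Main autopilot interface 2 stuck=not, A changeover valve 2 failed=occurs → at least one input occurs → occurs.
Pump set unavailable [AND]: Starboard system unavailable=occurs, Helm transmitter 2 is down=not → not all inputs occur → does not occur.
Ship steering unresponsive [OR]: Followup chain fails=not, Rudder loop inoperative=not, Pump set unavailable=not → no input occurs → does not occur.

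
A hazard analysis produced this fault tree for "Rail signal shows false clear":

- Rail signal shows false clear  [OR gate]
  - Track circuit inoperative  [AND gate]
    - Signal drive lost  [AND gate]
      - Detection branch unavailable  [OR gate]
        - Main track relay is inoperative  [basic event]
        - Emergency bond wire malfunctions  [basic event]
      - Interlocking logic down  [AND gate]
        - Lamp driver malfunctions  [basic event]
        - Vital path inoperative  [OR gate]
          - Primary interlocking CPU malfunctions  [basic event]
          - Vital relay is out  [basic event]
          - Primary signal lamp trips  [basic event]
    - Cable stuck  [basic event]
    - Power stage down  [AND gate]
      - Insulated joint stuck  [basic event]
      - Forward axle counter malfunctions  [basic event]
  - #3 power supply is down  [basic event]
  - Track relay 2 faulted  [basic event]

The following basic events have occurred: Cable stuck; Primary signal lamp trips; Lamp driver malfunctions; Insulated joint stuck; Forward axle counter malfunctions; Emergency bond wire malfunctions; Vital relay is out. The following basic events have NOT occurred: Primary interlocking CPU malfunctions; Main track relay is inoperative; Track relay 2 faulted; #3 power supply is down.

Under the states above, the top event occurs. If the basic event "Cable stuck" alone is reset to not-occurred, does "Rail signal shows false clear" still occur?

No

Counterfactual: set "Cable stuck" to not occurred.
Detection branch unavailable [OR]: Main track relay is inoperative=not, Emergency bond wire malfunctions=occurs → at least one input occurs → occurs.
Vital path inoperative [OR]: Primary interlocking CPU malfunctions=not, Vital relay is out=occurs, Primary signal lamp trips=occurs → at least one input occurs → occurs.
Interlocking logic down [AND]: Lamp driver malfunctions=occurs, Vital path inoperative=occurs → all inputs occur → occurs.
Signal drive lost [AND]: Detection branch unavailable=occurs, Interlocking logic down=occurs → all inputs occur → occurs.
Power stage down [AND]: Insulated joint stuck=occurs, Forward axle counter malfunctions=occurs → all inputs occur → occurs.
Track circuit inoperative [AND]: Signal drive lost=occurs, Cable stuck=not, Power stage down=occurs → not all inputs occur → does not occur.
Rail signal shows false clear [OR]: Track circuit inoperative=not, #3 power supply is down=not, Track relay 2 faulted=not → no input occurs → does not occur.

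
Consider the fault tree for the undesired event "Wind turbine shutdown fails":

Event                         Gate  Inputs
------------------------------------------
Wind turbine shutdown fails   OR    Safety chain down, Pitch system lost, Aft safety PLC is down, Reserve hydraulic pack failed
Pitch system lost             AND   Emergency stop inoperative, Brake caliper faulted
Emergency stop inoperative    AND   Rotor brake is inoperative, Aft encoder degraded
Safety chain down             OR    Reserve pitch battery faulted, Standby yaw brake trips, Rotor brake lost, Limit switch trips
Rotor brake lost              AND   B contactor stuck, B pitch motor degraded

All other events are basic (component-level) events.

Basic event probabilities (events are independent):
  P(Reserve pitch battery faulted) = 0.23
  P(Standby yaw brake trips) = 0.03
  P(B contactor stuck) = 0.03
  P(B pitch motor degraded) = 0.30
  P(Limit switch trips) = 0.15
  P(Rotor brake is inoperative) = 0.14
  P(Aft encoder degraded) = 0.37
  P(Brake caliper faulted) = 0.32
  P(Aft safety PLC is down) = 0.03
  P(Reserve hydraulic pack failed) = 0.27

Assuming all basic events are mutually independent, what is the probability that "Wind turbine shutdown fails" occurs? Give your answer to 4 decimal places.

0.5619

P(Rotor brake lost) [AND] = 0.03 × 0.30 = 0.009000
P(Safety chain down) [OR] = 1 − (1−0.23) × (1−0.03) × (1−0.009000) × (1−0.15) = 0.370849
P(Emergency stop inoperative) [AND] = 0.14 × 0.37 = 0.051800
P(Pitch system lost) [AND] = 0.051800 × 0.32 = 0.016576
P(Wind turbine shutdown fails) [OR] = 1 − (1−0.370849) × (1−0.016576) × (1−0.03) × (1−0.27) = 0.561883
Rounded to 4 decimal places: P(Wind turbine shutdown fails) ≈ 0.5619.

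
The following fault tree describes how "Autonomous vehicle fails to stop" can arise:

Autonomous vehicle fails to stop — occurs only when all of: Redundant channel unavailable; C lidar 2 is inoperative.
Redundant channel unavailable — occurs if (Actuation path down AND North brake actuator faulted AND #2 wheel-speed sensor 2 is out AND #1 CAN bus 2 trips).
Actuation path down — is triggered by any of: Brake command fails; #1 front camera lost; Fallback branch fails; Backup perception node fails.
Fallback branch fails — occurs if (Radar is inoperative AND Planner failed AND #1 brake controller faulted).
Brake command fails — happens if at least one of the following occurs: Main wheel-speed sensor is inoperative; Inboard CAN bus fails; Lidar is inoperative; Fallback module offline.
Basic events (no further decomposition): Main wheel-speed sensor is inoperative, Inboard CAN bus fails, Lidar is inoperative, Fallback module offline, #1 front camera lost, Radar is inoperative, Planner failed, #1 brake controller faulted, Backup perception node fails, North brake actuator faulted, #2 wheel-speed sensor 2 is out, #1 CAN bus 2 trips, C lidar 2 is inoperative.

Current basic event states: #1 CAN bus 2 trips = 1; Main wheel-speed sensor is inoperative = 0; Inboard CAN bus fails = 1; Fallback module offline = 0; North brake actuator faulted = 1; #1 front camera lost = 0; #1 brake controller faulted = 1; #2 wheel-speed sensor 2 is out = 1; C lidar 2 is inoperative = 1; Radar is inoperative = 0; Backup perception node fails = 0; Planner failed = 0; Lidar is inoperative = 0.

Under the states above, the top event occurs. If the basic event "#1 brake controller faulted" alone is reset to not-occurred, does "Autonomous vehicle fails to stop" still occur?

Counterfactual: set "#1 brake controller faulted" to not occurred.
Brake command fails [OR]: Main wheel-speed sensor is inoperative=not, Inboard CAN bus fails=occurs, Lidar is inoperative=not, Fallback module offline=not → at least one input occurs → occurs.
Fallback branch fails [AND]: Radar is inoperative=not, Planner failed=not, #1 brake controller faulted=not → not all inputs occur → does not occur.
Actuation path down [OR]: Brake command fails=occurs, #1 front camera lost=not, Fallback branch fails=not, Backup perception node fails=not → at least one input occurs → occurs.
Redundant channel unavailable [AND]: Actuation path down=occurs, North brake actuator faulted=occurs, #2 wheel-speed sensor 2 is out=occurs, #1 CAN bus 2 trips=occurs → all inputs occur → occurs.
Autonomous vehicle fails to stop [AND]: Redundant channel unavailable=occurs, C lidar 2 is inoperative=occurs → all inputs occur → occurs.

Yes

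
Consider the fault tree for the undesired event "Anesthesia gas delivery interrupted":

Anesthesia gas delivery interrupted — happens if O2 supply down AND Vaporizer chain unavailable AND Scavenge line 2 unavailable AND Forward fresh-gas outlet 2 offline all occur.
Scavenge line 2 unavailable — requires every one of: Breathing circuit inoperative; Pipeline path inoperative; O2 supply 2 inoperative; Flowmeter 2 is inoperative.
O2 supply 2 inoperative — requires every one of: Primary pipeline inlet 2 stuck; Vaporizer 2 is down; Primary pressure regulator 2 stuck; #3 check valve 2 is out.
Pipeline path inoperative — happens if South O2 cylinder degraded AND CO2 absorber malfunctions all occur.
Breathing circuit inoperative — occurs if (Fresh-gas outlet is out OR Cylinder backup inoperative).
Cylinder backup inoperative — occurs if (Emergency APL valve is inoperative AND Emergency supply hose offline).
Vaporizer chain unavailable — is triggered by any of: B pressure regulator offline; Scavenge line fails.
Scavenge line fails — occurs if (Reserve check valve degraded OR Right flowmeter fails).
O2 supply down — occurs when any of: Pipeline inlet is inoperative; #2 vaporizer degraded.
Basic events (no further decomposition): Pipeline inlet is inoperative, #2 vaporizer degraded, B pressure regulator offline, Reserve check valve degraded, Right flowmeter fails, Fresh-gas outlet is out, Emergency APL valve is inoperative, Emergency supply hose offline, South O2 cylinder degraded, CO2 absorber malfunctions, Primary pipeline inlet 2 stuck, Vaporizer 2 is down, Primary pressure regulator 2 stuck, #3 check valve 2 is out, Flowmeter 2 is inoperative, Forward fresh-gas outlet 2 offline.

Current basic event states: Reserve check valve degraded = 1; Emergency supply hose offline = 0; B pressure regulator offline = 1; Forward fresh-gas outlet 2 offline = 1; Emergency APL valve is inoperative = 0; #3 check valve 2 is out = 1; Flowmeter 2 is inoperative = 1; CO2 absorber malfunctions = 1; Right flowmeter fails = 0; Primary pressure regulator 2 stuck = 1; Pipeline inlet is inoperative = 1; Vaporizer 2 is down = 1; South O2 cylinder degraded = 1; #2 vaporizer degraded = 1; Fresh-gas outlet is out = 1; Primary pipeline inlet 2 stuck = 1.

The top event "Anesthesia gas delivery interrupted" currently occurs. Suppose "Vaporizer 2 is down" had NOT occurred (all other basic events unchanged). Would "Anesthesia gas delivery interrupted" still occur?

Counterfactual: set "Vaporizer 2 is down" to not occurred.
O2 supply down [OR]: Pipeline inlet is inoperative=occurs, #2 vaporizer degraded=occurs → at least one input occurs → occurs.
Scavenge line fails [OR]: Reserve check valve degraded=occurs, Right flowmeter fails=not → at least one input occurs → occurs.
Vaporizer chain unavailable [OR]: B pressure regulator offline=occurs, Scavenge line fails=occurs → at least one input occurs → occurs.
Cylinder backup inoperative [AND]: Emergency APL valve is inoperative=not, Emergency supply hose offline=not → not all inputs occur → does not occur.
Breathing circuit inoperative [OR]: Fresh-gas outlet is out=occurs, Cylinder backup inoperative=not → at least one input occurs → occurs.
Pipeline path inoperative [AND]: South O2 cylinder degraded=occurs, CO2 absorber malfunctions=occurs → all inputs occur → occurs.
O2 supply 2 inoperative [AND]: Primary pipeline inlet 2 stuck=occurs, Vaporizer 2 is down=not, Primary pressure regulator 2 stuck=occurs, #3 check valve 2 is out=occurs → not all inputs occur → does not occur.
Scavenge line 2 unavailable [AND]: Breathing circuit inoperative=occurs, Pipeline path inoperative=occurs, O2 supply 2 inoperative=not, Flowmeter 2 is inoperative=occurs → not all inputs occur → does not occur.
Anesthesia gas delivery interrupted [AND]: O2 supply down=occurs, Vaporizer chain unavailable=occurs, Scavenge line 2 unavailable=not, Forward fresh-gas outlet 2 offline=occurs → not all inputs occur → does not occur.

No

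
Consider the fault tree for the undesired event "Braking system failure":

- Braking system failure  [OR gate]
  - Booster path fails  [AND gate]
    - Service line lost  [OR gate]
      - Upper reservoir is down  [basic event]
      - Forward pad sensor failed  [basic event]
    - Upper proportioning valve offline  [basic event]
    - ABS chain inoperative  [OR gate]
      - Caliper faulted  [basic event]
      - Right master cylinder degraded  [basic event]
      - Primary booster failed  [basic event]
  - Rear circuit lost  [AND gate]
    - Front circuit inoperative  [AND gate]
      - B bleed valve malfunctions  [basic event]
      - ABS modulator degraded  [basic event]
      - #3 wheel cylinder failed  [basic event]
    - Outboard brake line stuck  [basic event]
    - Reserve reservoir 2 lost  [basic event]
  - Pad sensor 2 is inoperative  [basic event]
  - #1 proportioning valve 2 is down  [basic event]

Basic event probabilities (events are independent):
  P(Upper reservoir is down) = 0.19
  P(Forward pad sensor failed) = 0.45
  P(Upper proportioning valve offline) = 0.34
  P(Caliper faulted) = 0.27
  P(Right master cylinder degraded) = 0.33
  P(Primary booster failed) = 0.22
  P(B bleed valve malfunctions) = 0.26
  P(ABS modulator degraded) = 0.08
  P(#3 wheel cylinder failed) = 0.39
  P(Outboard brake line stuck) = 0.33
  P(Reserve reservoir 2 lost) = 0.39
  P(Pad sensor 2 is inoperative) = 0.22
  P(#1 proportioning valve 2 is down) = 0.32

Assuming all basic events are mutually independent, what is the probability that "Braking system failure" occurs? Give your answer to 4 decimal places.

0.5319

P(Service line lost) [OR] = 1 − (1−0.19) × (1−0.45) = 0.554500
P(ABS chain inoperative) [OR] = 1 − (1−0.27) × (1−0.33) × (1−0.22) = 0.618502
P(Booster path fails) [AND] = 0.554500 × 0.34 × 0.618502 = 0.116606
P(Front circuit inoperative) [AND] = 0.26 × 0.08 × 0.39 = 0.008112
P(Rear circuit lost) [AND] = 0.008112 × 0.33 × 0.39 = 0.001044
P(Braking system failure) [OR] = 1 − (1−0.116606) × (1−0.001044) × (1−0.22) × (1−0.32) = 0.531937
Rounded to 4 decimal places: P(Braking system failure) ≈ 0.5319.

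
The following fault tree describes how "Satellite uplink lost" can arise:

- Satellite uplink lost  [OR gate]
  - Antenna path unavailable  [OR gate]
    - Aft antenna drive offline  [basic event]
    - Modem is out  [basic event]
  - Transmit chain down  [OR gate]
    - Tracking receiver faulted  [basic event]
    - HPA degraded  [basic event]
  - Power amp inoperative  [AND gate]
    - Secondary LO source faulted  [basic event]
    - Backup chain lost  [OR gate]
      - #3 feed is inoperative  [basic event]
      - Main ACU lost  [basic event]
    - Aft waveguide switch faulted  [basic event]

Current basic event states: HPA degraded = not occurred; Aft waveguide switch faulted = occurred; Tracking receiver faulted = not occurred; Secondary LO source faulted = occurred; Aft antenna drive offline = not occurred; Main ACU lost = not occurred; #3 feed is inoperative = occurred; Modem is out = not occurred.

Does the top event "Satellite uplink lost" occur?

Yes

Antenna path unavailable [OR]: Aft antenna drive offline=not, Modem is out=not → no input occurs → does not occur.
Transmit chain down [OR]: Tracking receiver faulted=not, HPA degraded=not → no input occurs → does not occur.
Backup chain lost [OR]: #3 feed is inoperative=occurs, Main ACU lost=not → at least one input occurs → occurs.
Power amp inoperative [AND]: Secondary LO source faulted=occurs, Backup chain lost=occurs, Aft waveguide switch faulted=occurs → all inputs occur → occurs.
Satellite uplink lost [OR]: Antenna path unavailable=not, Transmit chain down=not, Power amp inoperative=occurs → at least one input occurs → occurs.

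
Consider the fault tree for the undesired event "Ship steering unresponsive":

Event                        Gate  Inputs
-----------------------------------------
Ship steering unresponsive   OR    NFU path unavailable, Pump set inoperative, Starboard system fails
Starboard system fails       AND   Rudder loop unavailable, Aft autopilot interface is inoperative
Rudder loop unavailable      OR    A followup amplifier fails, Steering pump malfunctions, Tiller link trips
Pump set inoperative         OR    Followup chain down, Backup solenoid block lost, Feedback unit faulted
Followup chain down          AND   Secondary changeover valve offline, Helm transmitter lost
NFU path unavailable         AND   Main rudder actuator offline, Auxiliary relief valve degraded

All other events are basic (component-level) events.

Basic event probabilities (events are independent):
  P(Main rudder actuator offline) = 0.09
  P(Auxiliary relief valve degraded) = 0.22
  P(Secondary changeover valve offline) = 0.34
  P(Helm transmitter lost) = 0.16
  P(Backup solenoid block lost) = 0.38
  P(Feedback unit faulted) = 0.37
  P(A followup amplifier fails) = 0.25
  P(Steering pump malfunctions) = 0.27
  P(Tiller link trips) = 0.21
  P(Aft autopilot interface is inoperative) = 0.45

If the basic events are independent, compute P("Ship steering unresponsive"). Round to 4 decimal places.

0.7304

P(NFU path unavailable) [AND] = 0.09 × 0.22 = 0.019800
P(Followup chain down) [AND] = 0.34 × 0.16 = 0.054400
P(Pump set inoperative) [OR] = 1 − (1−0.054400) × (1−0.38) × (1−0.37) = 0.630649
P(Rudder loop unavailable) [OR] = 1 − (1−0.25) × (1−0.27) × (1−0.21) = 0.567475
P(Starboard system fails) [AND] = 0.567475 × 0.45 = 0.255364
P(Ship steering unresponsive) [OR] = 1 − (1−0.019800) × (1−0.630649) × (1−0.255364) = 0.730414
Rounded to 4 decimal places: P(Ship steering unresponsive) ≈ 0.7304.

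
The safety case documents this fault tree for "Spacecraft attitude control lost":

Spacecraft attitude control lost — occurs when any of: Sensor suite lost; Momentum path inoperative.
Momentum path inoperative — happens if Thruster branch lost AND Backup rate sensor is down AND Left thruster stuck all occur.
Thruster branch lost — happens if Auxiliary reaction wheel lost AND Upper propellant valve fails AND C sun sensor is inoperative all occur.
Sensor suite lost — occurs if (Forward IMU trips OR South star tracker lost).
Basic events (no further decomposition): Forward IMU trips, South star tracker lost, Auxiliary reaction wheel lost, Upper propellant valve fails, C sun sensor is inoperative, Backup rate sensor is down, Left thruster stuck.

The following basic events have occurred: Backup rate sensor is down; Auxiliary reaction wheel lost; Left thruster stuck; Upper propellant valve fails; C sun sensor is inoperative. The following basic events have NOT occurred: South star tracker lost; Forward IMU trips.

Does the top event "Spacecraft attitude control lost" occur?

Sensor suite lost [OR]: Forward IMU trips=not, South star tracker lost=not → no input occurs → does not occur.
Thruster branch lost [AND]: Auxiliary reaction wheel lost=occurs, Upper propellant valve fails=occurs, C sun sensor is inoperative=occurs → all inputs occur → occurs.
Momentum path inoperative [AND]: Thruster branch lost=occurs, Backup rate sensor is down=occurs, Left thruster stuck=occurs → all inputs occur → occurs.
Spacecraft attitude control lost [OR]: Sensor suite lost=not, Momentum path inoperative=occurs → at least one input occurs → occurs.

Yes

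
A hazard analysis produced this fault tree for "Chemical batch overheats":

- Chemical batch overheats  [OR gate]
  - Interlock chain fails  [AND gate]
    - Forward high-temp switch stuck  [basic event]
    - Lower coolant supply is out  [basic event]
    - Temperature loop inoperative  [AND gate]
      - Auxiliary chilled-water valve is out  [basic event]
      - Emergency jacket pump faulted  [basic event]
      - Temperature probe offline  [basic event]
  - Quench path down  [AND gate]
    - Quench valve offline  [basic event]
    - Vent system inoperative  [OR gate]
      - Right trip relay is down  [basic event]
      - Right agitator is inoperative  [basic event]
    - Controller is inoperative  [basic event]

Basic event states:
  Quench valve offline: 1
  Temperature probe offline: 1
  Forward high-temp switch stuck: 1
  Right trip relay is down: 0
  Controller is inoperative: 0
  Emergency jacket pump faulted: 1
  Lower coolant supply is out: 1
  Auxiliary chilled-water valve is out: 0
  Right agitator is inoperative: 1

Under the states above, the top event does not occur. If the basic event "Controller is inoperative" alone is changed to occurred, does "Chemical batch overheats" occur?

Counterfactual: set "Controller is inoperative" to occurred.
Temperature loop inoperative [AND]: Auxiliary chilled-water valve is out=not, Emergency jacket pump faulted=occurs, Temperature probe offline=occurs → not all inputs occur → does not occur.
Interlock chain fails [AND]: Forward high-temp switch stuck=occurs, Lower coolant supply is out=occurs, Temperature loop inoperative=not → not all inputs occur → does not occur.
Vent system inoperative [OR]: Right trip relay is down=not, Right agitator is inoperative=occurs → at least one input occurs → occurs.
Quench path down [AND]: Quench valve offline=occurs, Vent system inoperative=occurs, Controller is inoperative=occurs → all inputs occur → occurs.
Chemical batch overheats [OR]: Interlock chain fails=not, Quench path down=occurs → at least one input occurs → occurs.

Yes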